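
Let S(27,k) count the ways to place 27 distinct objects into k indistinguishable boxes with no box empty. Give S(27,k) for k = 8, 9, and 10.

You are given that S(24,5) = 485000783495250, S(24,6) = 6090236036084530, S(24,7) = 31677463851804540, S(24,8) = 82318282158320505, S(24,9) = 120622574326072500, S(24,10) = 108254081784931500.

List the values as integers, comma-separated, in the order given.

[25] T[25,6]:6*6090236036084530+485000783495250=37026417000002430 · T[25,7]:7*31677463851804540+6090236036084530=227832482998716310 · T[25,8]:8*82318282158320505+31677463851804540=690223721118368580 · T[25,9]:9*120622574326072500+82318282158320505=1167921451092973005 · T[25,10]:10*108254081784931500+120622574326072500=1203163392175387500
[26] T[26,7]:7*227832482998716310+37026417000002430=1631853797991016600 · T[26,8]:8*690223721118368580+227832482998716310=5749622251945664950 · T[26,9]:9*1167921451092973005+690223721118368580=11201516780955125625 · T[26,10]:10*1203163392175387500+1167921451092973005=13199555372846848005
[27] T[27,8]:8*5749622251945664950+1631853797991016600=47628831813556336200 · T[27,9]:9*11201516780955125625+5749622251945664950=106563273280541795575 · T[27,10]:10*13199555372846848005+11201516780955125625=143197070509423605675
Read S(27,8) = 47628831813556336200, S(27,9) = 106563273280541795575, S(27,10) = 143197070509423605675.

47628831813556336200, 106563273280541795575, 143197070509423605675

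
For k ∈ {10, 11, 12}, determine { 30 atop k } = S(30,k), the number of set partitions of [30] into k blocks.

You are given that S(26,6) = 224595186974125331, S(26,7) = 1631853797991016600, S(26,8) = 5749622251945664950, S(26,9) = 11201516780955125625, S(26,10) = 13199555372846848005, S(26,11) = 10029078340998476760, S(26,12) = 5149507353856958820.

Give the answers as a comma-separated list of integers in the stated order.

r27: T_27,7=7×1631853797991016600+224595186974125331=11647571772911241531; T_27,8=8×5749622251945664950+1631853797991016600=47628831813556336200; T_27,9=9×11201516780955125625+5749622251945664950=106563273280541795575; T_27,10=10×13199555372846848005+11201516780955125625=143197070509423605675; T_27,11=11×10029078340998476760+13199555372846848005=123519417123830092365; T_27,12=12×5149507353856958820+10029078340998476760=71823166587281982600
r28: T_28,8=8×47628831813556336200+11647571772911241531=392678226281361931131; T_28,9=9×106563273280541795575+47628831813556336200=1006698291338432496375; T_28,10=10×143197070509423605675+106563273280541795575=1538533978374777852325; T_28,11=11×123519417123830092365+143197070509423605675=1501910658871554621690; T_28,12=12×71823166587281982600+123519417123830092365=985397416171213883565
r29: T_29,9=9×1006698291338432496375+392678226281361931131=9452962848327254398506; T_29,10=10×1538533978374777852325+1006698291338432496375=16392038075086211019625; T_29,11=11×1501910658871554621690+1538533978374777852325=18059551225961878690915; T_29,12=12×985397416171213883565+1501910658871554621690=13326679652926121224470
r30: T_30,10=10×16392038075086211019625+9452962848327254398506=173373343599189364594756; T_30,11=11×18059551225961878690915+16392038075086211019625=215047101560666876619690; T_30,12=12×13326679652926121224470+18059551225961878690915=177979707061075333384555
Read S(30,10) = 173373343599189364594756, S(30,11) = 215047101560666876619690, S(30,12) = 177979707061075333384555.

173373343599189364594756, 215047101560666876619690, 177979707061075333384555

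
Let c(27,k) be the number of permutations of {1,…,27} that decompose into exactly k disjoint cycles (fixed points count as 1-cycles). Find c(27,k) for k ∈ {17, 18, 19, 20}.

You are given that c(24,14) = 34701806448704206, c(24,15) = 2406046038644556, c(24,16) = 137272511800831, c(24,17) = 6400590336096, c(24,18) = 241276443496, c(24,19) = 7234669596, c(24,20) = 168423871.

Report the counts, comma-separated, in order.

[25] T[25,15]:24*2406046038644556+34701806448704206=92446911376173550 · T[25,16]:24*137272511800831+2406046038644556=5700586321864500 · T[25,17]:24*6400590336096+137272511800831=290886679867135 · T[25,18]:24*241276443496+6400590336096=12191224980000 · T[25,19]:24*7234669596+241276443496=414908513800 · T[25,20]:24*168423871+7234669596=11276842500
[26] T[26,16]:25*5700586321864500+92446911376173550=234961569422786050 · T[26,17]:25*290886679867135+5700586321864500=12972753318542875 · T[26,18]:25*12191224980000+290886679867135=595667304367135 · T[26,19]:25*414908513800+12191224980000=22563937825000 · T[26,20]:25*11276842500+414908513800=696829576300
[27] T[27,17]:26*12972753318542875+234961569422786050=572253155704900800 · T[27,18]:26*595667304367135+12972753318542875=28460103232088385 · T[27,19]:26*22563937825000+595667304367135=1182329687817135 · T[27,20]:26*696829576300+22563937825000=40681506808800
Read c(27,17) = 572253155704900800, c(27,18) = 28460103232088385, c(27,19) = 1182329687817135, c(27,20) = 40681506808800.

572253155704900800, 28460103232088385, 1182329687817135, 40681506808800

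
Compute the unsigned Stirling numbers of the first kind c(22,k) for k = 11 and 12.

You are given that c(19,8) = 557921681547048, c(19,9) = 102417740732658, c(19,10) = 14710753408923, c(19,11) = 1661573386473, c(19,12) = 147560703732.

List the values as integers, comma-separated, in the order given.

[20] T[20,9]:19*102417740732658+557921681547048=2503858755467550 · T[20,10]:19*14710753408923+102417740732658=381922055502195 · T[20,11]:19*1661573386473+14710753408923=46280647751910 · T[20,12]:19*147560703732+1661573386473=4465226757381
[21] T[21,10]:20*381922055502195+2503858755467550=10142299865511450 · T[21,11]:20*46280647751910+381922055502195=1307535010540395 · T[21,12]:20*4465226757381+46280647751910=135585182899530
[22] T[22,11]:21*1307535010540395+10142299865511450=37600535086859745 · T[22,12]:21*135585182899530+1307535010540395=4154823851430525
Read c(22,11) = 37600535086859745, c(22,12) = 4154823851430525.

37600535086859745, 4154823851430525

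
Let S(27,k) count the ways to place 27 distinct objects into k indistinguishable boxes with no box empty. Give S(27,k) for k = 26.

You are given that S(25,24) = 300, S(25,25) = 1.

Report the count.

i=26: T(26,25)=300+25·1=325 | T(26,26)=1+26·0=1
i=27: T(27,26)=325+26·1=351
Read S(27,26) = 351.

351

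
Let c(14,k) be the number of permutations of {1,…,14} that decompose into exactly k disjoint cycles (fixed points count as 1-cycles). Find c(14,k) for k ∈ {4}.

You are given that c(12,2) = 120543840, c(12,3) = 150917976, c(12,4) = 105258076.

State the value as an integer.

20313753096

[13] T[13,3]:12*150917976+120543840=1931559552 · T[13,4]:12*105258076+150917976=1414014888
[14] T[14,4]:13*1414014888+1931559552=20313753096
Read c(14,4) = 20313753096.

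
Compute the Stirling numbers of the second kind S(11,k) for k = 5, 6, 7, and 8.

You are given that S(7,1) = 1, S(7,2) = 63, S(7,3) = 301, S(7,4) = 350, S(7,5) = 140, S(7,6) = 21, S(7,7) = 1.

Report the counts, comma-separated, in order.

246730, 179487, 63987, 11880

r8: T_8,2=2×63+1=127; T_8,3=3×301+63=966; T_8,4=4×350+301=1701; T_8,5=5×140+350=1050; T_8,6=6×21+140=266; T_8,7=7×1+21=28; T_8,8=8×0+1=1
r9: T_9,3=3×966+127=3025; T_9,4=4×1701+966=7770; T_9,5=5×1050+1701=6951; T_9,6=6×266+1050=2646; T_9,7=7×28+266=462; T_9,8=8×1+28=36
r10: T_10,4=4×7770+3025=34105; T_10,5=5×6951+7770=42525; T_10,6=6×2646+6951=22827; T_10,7=7×462+2646=5880; T_10,8=8×36+462=750
r11: T_11,5=5×42525+34105=246730; T_11,6=6×22827+42525=179487; T_11,7=7×5880+22827=63987; T_11,8=8×750+5880=11880
Read S(11,5) = 246730, S(11,6) = 179487, S(11,7) = 63987, S(11,8) = 11880.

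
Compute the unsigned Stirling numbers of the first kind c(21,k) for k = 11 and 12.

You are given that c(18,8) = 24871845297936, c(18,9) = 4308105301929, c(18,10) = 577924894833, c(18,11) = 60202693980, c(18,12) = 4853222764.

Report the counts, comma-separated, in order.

i=19: T(19,9)=24871845297936+18·4308105301929=102417740732658 | T(19,10)=4308105301929+18·577924894833=14710753408923 | T(19,11)=577924894833+18·60202693980=1661573386473 | T(19,12)=60202693980+18·4853222764=147560703732
i=20: T(20,10)=102417740732658+19·14710753408923=381922055502195 | T(20,11)=14710753408923+19·1661573386473=46280647751910 | T(20,12)=1661573386473+19·147560703732=4465226757381
i=21: T(21,11)=381922055502195+20·46280647751910=1307535010540395 | T(21,12)=46280647751910+20·4465226757381=135585182899530
Read c(21,11) = 1307535010540395, c(21,12) = 135585182899530.

1307535010540395, 135585182899530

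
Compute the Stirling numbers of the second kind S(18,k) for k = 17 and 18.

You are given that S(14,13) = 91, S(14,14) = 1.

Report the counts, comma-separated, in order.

@15  (15,14):1·14+91→105, (15,15):0·15+1→1
@16  (16,15):1·15+105→120, (16,16):0·16+1→1
@17  (17,16):1·16+120→136, (17,17):0·17+1→1
@18  (18,17):1·17+136→153, (18,18):0·18+1→1
Read S(18,17) = 153, S(18,18) = 1.

153, 1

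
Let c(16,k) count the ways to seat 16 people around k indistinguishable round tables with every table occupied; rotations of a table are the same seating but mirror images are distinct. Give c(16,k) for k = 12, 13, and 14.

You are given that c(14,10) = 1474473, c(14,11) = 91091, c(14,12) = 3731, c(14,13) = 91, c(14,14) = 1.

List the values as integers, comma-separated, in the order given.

row 15: T[15][11]=14·91091+1474473=2749747  T[15][12]=14·3731+91091=143325  T[15][13]=14·91+3731=5005  T[15][14]=14·1+91=105
row 16: T[16][12]=15·143325+2749747=4899622  T[16][13]=15·5005+143325=218400  T[16][14]=15·105+5005=6580
Read c(16,12) = 4899622, c(16,13) = 218400, c(16,14) = 6580.

4899622, 218400, 6580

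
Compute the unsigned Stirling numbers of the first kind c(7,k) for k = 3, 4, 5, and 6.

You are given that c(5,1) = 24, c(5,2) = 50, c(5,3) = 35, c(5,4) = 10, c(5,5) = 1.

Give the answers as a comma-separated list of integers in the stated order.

1624, 735, 175, 21

row 6: T[6][2]=5·50+24=274  T[6][3]=5·35+50=225  T[6][4]=5·10+35=85  T[6][5]=5·1+10=15  T[6][6]=5·0+1=1
row 7: T[7][3]=6·225+274=1624  T[7][4]=6·85+225=735  T[7][5]=6·15+85=175  T[7][6]=6·1+15=21
Read c(7,3) = 1624, c(7,4) = 735, c(7,5) = 175, c(7,6) = 21.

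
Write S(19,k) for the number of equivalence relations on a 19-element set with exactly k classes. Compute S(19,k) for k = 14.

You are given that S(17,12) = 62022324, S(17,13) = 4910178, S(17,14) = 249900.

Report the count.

@18  (18,13):4910178·13+62022324→125854638, (18,14):249900·14+4910178→8408778
@19  (19,14):8408778·14+125854638→243577530
Read S(19,14) = 243577530.

243577530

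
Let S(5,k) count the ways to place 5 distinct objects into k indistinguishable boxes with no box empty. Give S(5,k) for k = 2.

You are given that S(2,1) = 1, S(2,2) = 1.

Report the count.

15

row 3: T[3][1]=1·1+0=1  T[3][2]=2·1+1=3
row 4: T[4][1]=1·1+0=1  T[4][2]=2·3+1=7
row 5: T[5][2]=2·7+1=15
Read S(5,2) = 15.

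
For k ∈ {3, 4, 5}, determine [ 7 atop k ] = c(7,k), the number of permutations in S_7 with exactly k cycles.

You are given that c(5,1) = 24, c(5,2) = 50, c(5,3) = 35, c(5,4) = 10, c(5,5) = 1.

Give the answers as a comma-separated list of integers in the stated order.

i=6: T(6,2)=24+5·50=274 | T(6,3)=50+5·35=225 | T(6,4)=35+5·10=85 | T(6,5)=10+5·1=15
i=7: T(7,3)=274+6·225=1624 | T(7,4)=225+6·85=735 | T(7,5)=85+6·15=175
Read c(7,3) = 1624, c(7,4) = 735, c(7,5) = 175.

1624, 735, 175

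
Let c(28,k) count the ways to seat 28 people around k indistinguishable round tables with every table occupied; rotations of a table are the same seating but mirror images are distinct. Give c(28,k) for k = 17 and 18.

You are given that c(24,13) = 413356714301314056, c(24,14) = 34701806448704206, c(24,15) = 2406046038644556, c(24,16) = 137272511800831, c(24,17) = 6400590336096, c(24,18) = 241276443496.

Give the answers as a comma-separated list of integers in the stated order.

i=25: T(25,14)=413356714301314056+24·34701806448704206=1246200069070215000 | T(25,15)=34701806448704206+24·2406046038644556=92446911376173550 | T(25,16)=2406046038644556+24·137272511800831=5700586321864500 | T(25,17)=137272511800831+24·6400590336096=290886679867135 | T(25,18)=6400590336096+24·241276443496=12191224980000
i=26: T(26,15)=1246200069070215000+25·92446911376173550=3557372853474553750 | T(26,16)=92446911376173550+25·5700586321864500=234961569422786050 | T(26,17)=5700586321864500+25·290886679867135=12972753318542875 | T(26,18)=290886679867135+25·12191224980000=595667304367135
i=27: T(27,16)=3557372853474553750+26·234961569422786050=9666373658466991050 | T(27,17)=234961569422786050+26·12972753318542875=572253155704900800 | T(27,18)=12972753318542875+26·595667304367135=28460103232088385
i=28: T(28,17)=9666373658466991050+27·572253155704900800=25117208862499312650 | T(28,18)=572253155704900800+27·28460103232088385=1340675942971287195
Read c(28,17) = 25117208862499312650, c(28,18) = 1340675942971287195.

25117208862499312650, 1340675942971287195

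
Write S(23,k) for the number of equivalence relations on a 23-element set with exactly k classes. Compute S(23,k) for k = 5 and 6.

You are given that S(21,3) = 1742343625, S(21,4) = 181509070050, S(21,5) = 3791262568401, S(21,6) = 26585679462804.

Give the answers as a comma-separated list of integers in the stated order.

@22  (22,4):181509070050·4+1742343625→727778623825, (22,5):3791262568401·5+181509070050→19137821912055, (22,6):26585679462804·6+3791262568401→163305339345225
@23  (23,5):19137821912055·5+727778623825→96416888184100, (23,6):163305339345225·6+19137821912055→998969857983405
Read S(23,5) = 96416888184100, S(23,6) = 998969857983405.

96416888184100, 998969857983405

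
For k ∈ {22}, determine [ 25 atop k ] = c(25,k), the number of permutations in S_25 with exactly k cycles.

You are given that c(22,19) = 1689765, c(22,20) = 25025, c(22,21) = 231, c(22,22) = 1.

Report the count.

3795000

row 23: T[23][20]=22·25025+1689765=2240315  T[23][21]=22·231+25025=30107  T[23][22]=22·1+231=253
row 24: T[24][21]=23·30107+2240315=2932776  T[24][22]=23·253+30107=35926
row 25: T[25][22]=24·35926+2932776=3795000
Read c(25,22) = 3795000.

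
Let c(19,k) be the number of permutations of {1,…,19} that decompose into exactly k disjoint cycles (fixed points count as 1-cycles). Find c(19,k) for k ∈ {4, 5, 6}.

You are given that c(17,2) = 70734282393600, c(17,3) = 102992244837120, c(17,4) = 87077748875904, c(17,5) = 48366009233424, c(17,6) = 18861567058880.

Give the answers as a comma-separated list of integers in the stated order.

30321254007719424, 17950712280921504, 7551527592063024

r18: T_18,3=17×102992244837120+70734282393600=1821602444624640; T_18,4=17×87077748875904+102992244837120=1583313975727488; T_18,5=17×48366009233424+87077748875904=909299905844112; T_18,6=17×18861567058880+48366009233424=369012649234384
r19: T_19,4=18×1583313975727488+1821602444624640=30321254007719424; T_19,5=18×909299905844112+1583313975727488=17950712280921504; T_19,6=18×369012649234384+909299905844112=7551527592063024
Read c(19,4) = 30321254007719424, c(19,5) = 17950712280921504, c(19,6) = 7551527592063024.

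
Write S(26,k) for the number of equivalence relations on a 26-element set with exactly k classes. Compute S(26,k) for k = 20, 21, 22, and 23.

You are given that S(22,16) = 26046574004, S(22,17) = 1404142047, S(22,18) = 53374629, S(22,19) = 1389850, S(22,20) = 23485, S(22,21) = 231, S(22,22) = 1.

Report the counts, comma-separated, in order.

290622864675, 9759104355, 238929405, 4126200

@23  (23,17):1404142047·17+26046574004→49916988803, (23,18):53374629·18+1404142047→2364885369, (23,19):1389850·19+53374629→79781779, (23,20):23485·20+1389850→1859550, (23,21):231·21+23485→28336, (23,22):1·22+231→253, (23,23):0·23+1→1
@24  (24,18):2364885369·18+49916988803→92484925445, (24,19):79781779·19+2364885369→3880739170, (24,20):1859550·20+79781779→116972779, (24,21):28336·21+1859550→2454606, (24,22):253·22+28336→33902, (24,23):1·23+253→276
@25  (25,19):3880739170·19+92484925445→166218969675, (25,20):116972779·20+3880739170→6220194750, (25,21):2454606·21+116972779→168519505, (25,22):33902·22+2454606→3200450, (25,23):276·23+33902→40250
@26  (26,20):6220194750·20+166218969675→290622864675, (26,21):168519505·21+6220194750→9759104355, (26,22):3200450·22+168519505→238929405, (26,23):40250·23+3200450→4126200
Read S(26,20) = 290622864675, S(26,21) = 9759104355, S(26,22) = 238929405, S(26,23) = 4126200.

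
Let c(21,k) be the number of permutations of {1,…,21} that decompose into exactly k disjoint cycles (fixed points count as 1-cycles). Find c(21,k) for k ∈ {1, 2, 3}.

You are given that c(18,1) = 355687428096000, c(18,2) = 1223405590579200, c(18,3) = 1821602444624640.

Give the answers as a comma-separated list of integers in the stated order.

2432902008176640000, 8752948036761600000, 13803759753640704000

row 19: T[19][1]=18·355687428096000+0=6402373705728000  T[19][2]=18·1223405590579200+355687428096000=22376988058521600  T[19][3]=18·1821602444624640+1223405590579200=34012249593822720
row 20: T[20][1]=19·6402373705728000+0=121645100408832000  T[20][2]=19·22376988058521600+6402373705728000=431565146817638400  T[20][3]=19·34012249593822720+22376988058521600=668609730341153280
row 21: T[21][1]=20·121645100408832000+0=2432902008176640000  T[21][2]=20·431565146817638400+121645100408832000=8752948036761600000  T[21][3]=20·668609730341153280+431565146817638400=13803759753640704000
Read c(21,1) = 2432902008176640000, c(21,2) = 8752948036761600000, c(21,3) = 13803759753640704000.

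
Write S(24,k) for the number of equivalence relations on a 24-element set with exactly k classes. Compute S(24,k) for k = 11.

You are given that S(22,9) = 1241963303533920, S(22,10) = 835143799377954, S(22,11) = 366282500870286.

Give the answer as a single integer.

row 23: T[23][10]=10·835143799377954+1241963303533920=9593401297313460  T[23][11]=11·366282500870286+835143799377954=4864251308951100
row 24: T[24][11]=11·4864251308951100+9593401297313460=63100165695775560
Read S(24,11) = 63100165695775560.

63100165695775560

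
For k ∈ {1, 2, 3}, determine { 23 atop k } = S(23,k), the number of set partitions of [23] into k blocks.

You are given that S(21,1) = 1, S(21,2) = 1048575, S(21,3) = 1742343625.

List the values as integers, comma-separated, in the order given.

1, 4194303, 15686335501

i=22: T(22,1)=0+1·1=1 | T(22,2)=1+2·1048575=2097151 | T(22,3)=1048575+3·1742343625=5228079450
i=23: T(23,1)=0+1·1=1 | T(23,2)=1+2·2097151=4194303 | T(23,3)=2097151+3·5228079450=15686335501
Read S(23,1) = 1, S(23,2) = 4194303, S(23,3) = 15686335501.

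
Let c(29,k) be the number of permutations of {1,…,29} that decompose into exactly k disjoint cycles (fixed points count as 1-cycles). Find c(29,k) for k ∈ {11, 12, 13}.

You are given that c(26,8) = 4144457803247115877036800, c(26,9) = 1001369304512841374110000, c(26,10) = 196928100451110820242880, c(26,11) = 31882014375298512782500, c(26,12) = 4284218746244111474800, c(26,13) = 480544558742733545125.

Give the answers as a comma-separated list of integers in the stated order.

[27] T[27,9]:26*1001369304512841374110000+4144457803247115877036800=30180059720580991603896800 · T[27,10]:26*196928100451110820242880+1001369304512841374110000=6121499916241722700424880 · T[27,11]:26*31882014375298512782500+196928100451110820242880=1025860474208872152587880 · T[27,12]:26*4284218746244111474800+31882014375298512782500=143271701777645411127300 · T[27,13]:26*480544558742733545125+4284218746244111474800=16778377273555183648050
[28] T[28,10]:27*6121499916241722700424880+30180059720580991603896800=195460557459107504515368560 · T[28,11]:27*1025860474208872152587880+6121499916241722700424880=33819732719881270820297640 · T[28,12]:27*143271701777645411127300+1025860474208872152587880=4894196422205298253024980 · T[28,13]:27*16778377273555183648050+143271701777645411127300=596287888163635369624650
[29] T[29,11]:28*33819732719881270820297640+195460557459107504515368560=1142413073615783087483702480 · T[29,12]:28*4894196422205298253024980+33819732719881270820297640=170857232541629621904997080 · T[29,13]:28*596287888163635369624650+4894196422205298253024980=21590257290787088602515180
Read c(29,11) = 1142413073615783087483702480, c(29,12) = 170857232541629621904997080, c(29,13) = 21590257290787088602515180.

1142413073615783087483702480, 170857232541629621904997080, 21590257290787088602515180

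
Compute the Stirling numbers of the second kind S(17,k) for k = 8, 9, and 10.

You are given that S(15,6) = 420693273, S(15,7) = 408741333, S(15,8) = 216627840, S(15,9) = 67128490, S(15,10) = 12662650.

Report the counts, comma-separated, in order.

r16: T_16,7=7×408741333+420693273=3281882604; T_16,8=8×216627840+408741333=2141764053; T_16,9=9×67128490+216627840=820784250; T_16,10=10×12662650+67128490=193754990
r17: T_17,8=8×2141764053+3281882604=20415995028; T_17,9=9×820784250+2141764053=9528822303; T_17,10=10×193754990+820784250=2758334150
Read S(17,8) = 20415995028, S(17,9) = 9528822303, S(17,10) = 2758334150.

20415995028, 9528822303, 2758334150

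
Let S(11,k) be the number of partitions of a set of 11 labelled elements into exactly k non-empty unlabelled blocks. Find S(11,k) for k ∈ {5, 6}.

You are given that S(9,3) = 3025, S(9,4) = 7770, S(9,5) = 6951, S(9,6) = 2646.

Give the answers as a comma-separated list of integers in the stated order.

246730, 179487

row 10: T[10][4]=4·7770+3025=34105  T[10][5]=5·6951+7770=42525  T[10][6]=6·2646+6951=22827
row 11: T[11][5]=5·42525+34105=246730  T[11][6]=6·22827+42525=179487
Read S(11,5) = 246730, S(11,6) = 179487.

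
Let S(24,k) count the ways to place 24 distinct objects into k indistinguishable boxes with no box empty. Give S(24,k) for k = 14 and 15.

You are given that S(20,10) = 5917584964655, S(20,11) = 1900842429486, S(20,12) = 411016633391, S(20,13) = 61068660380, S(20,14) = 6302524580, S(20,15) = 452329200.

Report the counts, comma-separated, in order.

@21  (21,11):1900842429486·11+5917584964655→26826851689001, (21,12):411016633391·12+1900842429486→6833042030178, (21,13):61068660380·13+411016633391→1204909218331, (21,14):6302524580·14+61068660380→149304004500, (21,15):452329200·15+6302524580→13087462580
@22  (22,12):6833042030178·12+26826851689001→108823356051137, (22,13):1204909218331·13+6833042030178→22496861868481, (22,14):149304004500·14+1204909218331→3295165281331, (22,15):13087462580·15+149304004500→345615943200
@23  (23,13):22496861868481·13+108823356051137→401282560341390, (23,14):3295165281331·14+22496861868481→68629175807115, (23,15):345615943200·15+3295165281331→8479404429331
@24  (24,14):68629175807115·14+401282560341390→1362091021641000, (24,15):8479404429331·15+68629175807115→195820242247080
Read S(24,14) = 1362091021641000, S(24,15) = 195820242247080.

1362091021641000, 195820242247080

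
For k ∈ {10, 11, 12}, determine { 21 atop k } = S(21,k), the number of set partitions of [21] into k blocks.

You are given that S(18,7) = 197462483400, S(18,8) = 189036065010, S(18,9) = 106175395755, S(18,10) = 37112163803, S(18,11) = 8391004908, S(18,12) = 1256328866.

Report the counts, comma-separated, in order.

71187132291275, 26826851689001, 6833042030178

i=19: T(19,8)=197462483400+8·189036065010=1709751003480 | T(19,9)=189036065010+9·106175395755=1144614626805 | T(19,10)=106175395755+10·37112163803=477297033785 | T(19,11)=37112163803+11·8391004908=129413217791 | T(19,12)=8391004908+12·1256328866=23466951300
i=20: T(20,9)=1709751003480+9·1144614626805=12011282644725 | T(20,10)=1144614626805+10·477297033785=5917584964655 | T(20,11)=477297033785+11·129413217791=1900842429486 | T(20,12)=129413217791+12·23466951300=411016633391
i=21: T(21,10)=12011282644725+10·5917584964655=71187132291275 | T(21,11)=5917584964655+11·1900842429486=26826851689001 | T(21,12)=1900842429486+12·411016633391=6833042030178
Read S(21,10) = 71187132291275, S(21,11) = 26826851689001, S(21,12) = 6833042030178.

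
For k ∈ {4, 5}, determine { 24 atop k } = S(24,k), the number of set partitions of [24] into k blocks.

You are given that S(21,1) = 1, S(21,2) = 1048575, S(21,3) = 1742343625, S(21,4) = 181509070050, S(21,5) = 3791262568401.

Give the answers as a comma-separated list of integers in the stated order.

[22] T[22,2]:2*1048575+1=2097151 · T[22,3]:3*1742343625+1048575=5228079450 · T[22,4]:4*181509070050+1742343625=727778623825 · T[22,5]:5*3791262568401+181509070050=19137821912055
[23] T[23,3]:3*5228079450+2097151=15686335501 · T[23,4]:4*727778623825+5228079450=2916342574750 · T[23,5]:5*19137821912055+727778623825=96416888184100
[24] T[24,4]:4*2916342574750+15686335501=11681056634501 · T[24,5]:5*96416888184100+2916342574750=485000783495250
Read S(24,4) = 11681056634501, S(24,5) = 485000783495250.

11681056634501, 485000783495250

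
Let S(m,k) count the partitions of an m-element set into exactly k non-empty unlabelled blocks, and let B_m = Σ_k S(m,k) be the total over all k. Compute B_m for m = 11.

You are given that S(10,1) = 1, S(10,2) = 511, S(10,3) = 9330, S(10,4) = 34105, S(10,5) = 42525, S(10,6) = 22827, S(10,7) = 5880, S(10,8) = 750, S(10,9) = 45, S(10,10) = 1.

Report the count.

r11: T_11,1=1×1+0=1; T_11,2=2×511+1=1023; T_11,3=3×9330+511=28501; T_11,4=4×34105+9330=145750; T_11,5=5×42525+34105=246730; T_11,6=6×22827+42525=179487; T_11,7=7×5880+22827=63987; T_11,8=8×750+5880=11880; T_11,9=9×45+750=1155; T_11,10=10×1+45=55; T_11,11=11×0+1=1
B_11 = ΣS(11,k) = 1+1023+28501+145750+246730+179487+63987+11880+1155+55+1 = 678570

678570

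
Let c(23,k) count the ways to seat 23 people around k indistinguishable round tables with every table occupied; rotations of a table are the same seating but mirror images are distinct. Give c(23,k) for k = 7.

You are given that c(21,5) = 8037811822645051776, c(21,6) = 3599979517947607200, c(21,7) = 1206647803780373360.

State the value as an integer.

720308216440924653696

[22] T[22,6]:21*3599979517947607200+8037811822645051776=83637381699544802976 · T[22,7]:21*1206647803780373360+3599979517947607200=28939583397335447760
[23] T[23,7]:22*28939583397335447760+83637381699544802976=720308216440924653696
Read c(23,7) = 720308216440924653696.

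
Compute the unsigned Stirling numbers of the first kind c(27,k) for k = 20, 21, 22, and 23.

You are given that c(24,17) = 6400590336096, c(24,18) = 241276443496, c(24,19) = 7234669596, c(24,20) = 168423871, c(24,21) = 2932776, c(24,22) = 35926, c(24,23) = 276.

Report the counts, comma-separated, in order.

40681506808800, 1145254303050, 25922927745, 460012995

row 25: T[25][18]=24·241276443496+6400590336096=12191224980000  T[25][19]=24·7234669596+241276443496=414908513800  T[25][20]=24·168423871+7234669596=11276842500  T[25][21]=24·2932776+168423871=238810495  T[25][22]=24·35926+2932776=3795000  T[25][23]=24·276+35926=42550
row 26: T[26][19]=25·414908513800+12191224980000=22563937825000  T[26][20]=25·11276842500+414908513800=696829576300  T[26][21]=25·238810495+11276842500=17247104875  T[26][22]=25·3795000+238810495=333685495  T[26][23]=25·42550+3795000=4858750
row 27: T[27][20]=26·696829576300+22563937825000=40681506808800  T[27][21]=26·17247104875+696829576300=1145254303050  T[27][22]=26·333685495+17247104875=25922927745  T[27][23]=26·4858750+333685495=460012995
Read c(27,20) = 40681506808800, c(27,21) = 1145254303050, c(27,22) = 25922927745, c(27,23) = 460012995.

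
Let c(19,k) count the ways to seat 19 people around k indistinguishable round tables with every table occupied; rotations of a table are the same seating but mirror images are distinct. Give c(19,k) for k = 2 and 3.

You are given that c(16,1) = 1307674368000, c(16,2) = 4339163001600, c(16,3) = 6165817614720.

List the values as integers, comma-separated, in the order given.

i=17: T(17,1)=0+16·1307674368000=20922789888000 | T(17,2)=1307674368000+16·4339163001600=70734282393600 | T(17,3)=4339163001600+16·6165817614720=102992244837120
i=18: T(18,1)=0+17·20922789888000=355687428096000 | T(18,2)=20922789888000+17·70734282393600=1223405590579200 | T(18,3)=70734282393600+17·102992244837120=1821602444624640
i=19: T(19,2)=355687428096000+18·1223405590579200=22376988058521600 | T(19,3)=1223405590579200+18·1821602444624640=34012249593822720
Read c(19,2) = 22376988058521600, c(19,3) = 34012249593822720.

22376988058521600, 34012249593822720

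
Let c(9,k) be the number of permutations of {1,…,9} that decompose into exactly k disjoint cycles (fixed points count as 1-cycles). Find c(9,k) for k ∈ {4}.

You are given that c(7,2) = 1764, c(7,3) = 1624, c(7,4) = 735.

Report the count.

67284

row 8: T[8][3]=7·1624+1764=13132  T[8][4]=7·735+1624=6769
row 9: T[9][4]=8·6769+13132=67284
Read c(9,4) = 67284.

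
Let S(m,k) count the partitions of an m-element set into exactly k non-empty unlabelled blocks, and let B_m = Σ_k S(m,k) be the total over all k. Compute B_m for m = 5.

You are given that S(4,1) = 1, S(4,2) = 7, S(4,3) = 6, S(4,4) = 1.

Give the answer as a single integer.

i=5: T(5,1)=0+1·1=1 | T(5,2)=1+2·7=15 | T(5,3)=7+3·6=25 | T(5,4)=6+4·1=10 | T(5,5)=1+5·0=1
B_5 = ΣS(5,k) = 1+15+25+10+1 = 52

52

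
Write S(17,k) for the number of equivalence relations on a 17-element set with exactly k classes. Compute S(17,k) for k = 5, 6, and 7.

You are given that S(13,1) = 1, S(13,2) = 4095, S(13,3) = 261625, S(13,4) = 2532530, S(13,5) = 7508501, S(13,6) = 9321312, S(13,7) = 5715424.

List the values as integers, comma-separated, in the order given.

[14] T[14,2]:2*4095+1=8191 · T[14,3]:3*261625+4095=788970 · T[14,4]:4*2532530+261625=10391745 · T[14,5]:5*7508501+2532530=40075035 · T[14,6]:6*9321312+7508501=63436373 · T[14,7]:7*5715424+9321312=49329280
[15] T[15,3]:3*788970+8191=2375101 · T[15,4]:4*10391745+788970=42355950 · T[15,5]:5*40075035+10391745=210766920 · T[15,6]:6*63436373+40075035=420693273 · T[15,7]:7*49329280+63436373=408741333
[16] T[16,4]:4*42355950+2375101=171798901 · T[16,5]:5*210766920+42355950=1096190550 · T[16,6]:6*420693273+210766920=2734926558 · T[16,7]:7*408741333+420693273=3281882604
[17] T[17,5]:5*1096190550+171798901=5652751651 · T[17,6]:6*2734926558+1096190550=17505749898 · T[17,7]:7*3281882604+2734926558=25708104786
Read S(17,5) = 5652751651, S(17,6) = 17505749898, S(17,7) = 25708104786.

5652751651, 17505749898, 25708104786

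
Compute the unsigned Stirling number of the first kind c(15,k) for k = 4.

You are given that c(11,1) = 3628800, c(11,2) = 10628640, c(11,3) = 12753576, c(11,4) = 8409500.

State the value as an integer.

310989260400

i=12: T(12,1)=0+11·3628800=39916800 | T(12,2)=3628800+11·10628640=120543840 | T(12,3)=10628640+11·12753576=150917976 | T(12,4)=12753576+11·8409500=105258076
i=13: T(13,2)=39916800+12·120543840=1486442880 | T(13,3)=120543840+12·150917976=1931559552 | T(13,4)=150917976+12·105258076=1414014888
i=14: T(14,3)=1486442880+13·1931559552=26596717056 | T(14,4)=1931559552+13·1414014888=20313753096
i=15: T(15,4)=26596717056+14·20313753096=310989260400
Read c(15,4) = 310989260400.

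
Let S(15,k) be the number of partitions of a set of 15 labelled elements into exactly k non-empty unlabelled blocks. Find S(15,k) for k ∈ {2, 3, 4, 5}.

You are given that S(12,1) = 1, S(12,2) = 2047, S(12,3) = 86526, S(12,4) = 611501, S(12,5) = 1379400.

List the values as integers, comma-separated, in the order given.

i=13: T(13,1)=0+1·1=1 | T(13,2)=1+2·2047=4095 | T(13,3)=2047+3·86526=261625 | T(13,4)=86526+4·611501=2532530 | T(13,5)=611501+5·1379400=7508501
i=14: T(14,1)=0+1·1=1 | T(14,2)=1+2·4095=8191 | T(14,3)=4095+3·261625=788970 | T(14,4)=261625+4·2532530=10391745 | T(14,5)=2532530+5·7508501=40075035
i=15: T(15,2)=1+2·8191=16383 | T(15,3)=8191+3·788970=2375101 | T(15,4)=788970+4·10391745=42355950 | T(15,5)=10391745+5·40075035=210766920
Read S(15,2) = 16383, S(15,3) = 2375101, S(15,4) = 42355950, S(15,5) = 210766920.

16383, 2375101, 42355950, 210766920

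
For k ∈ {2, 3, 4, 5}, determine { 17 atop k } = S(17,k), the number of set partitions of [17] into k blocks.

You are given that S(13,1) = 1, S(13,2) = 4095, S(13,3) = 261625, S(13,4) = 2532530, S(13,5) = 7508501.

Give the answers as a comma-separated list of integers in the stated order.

65535, 21457825, 694337290, 5652751651

@14  (14,1):1·1+0→1, (14,2):4095·2+1→8191, (14,3):261625·3+4095→788970, (14,4):2532530·4+261625→10391745, (14,5):7508501·5+2532530→40075035
@15  (15,1):1·1+0→1, (15,2):8191·2+1→16383, (15,3):788970·3+8191→2375101, (15,4):10391745·4+788970→42355950, (15,5):40075035·5+10391745→210766920
@16  (16,1):1·1+0→1, (16,2):16383·2+1→32767, (16,3):2375101·3+16383→7141686, (16,4):42355950·4+2375101→171798901, (16,5):210766920·5+42355950→1096190550
@17  (17,2):32767·2+1→65535, (17,3):7141686·3+32767→21457825, (17,4):171798901·4+7141686→694337290, (17,5):1096190550·5+171798901→5652751651
Read S(17,2) = 65535, S(17,3) = 21457825, S(17,4) = 694337290, S(17,5) = 5652751651.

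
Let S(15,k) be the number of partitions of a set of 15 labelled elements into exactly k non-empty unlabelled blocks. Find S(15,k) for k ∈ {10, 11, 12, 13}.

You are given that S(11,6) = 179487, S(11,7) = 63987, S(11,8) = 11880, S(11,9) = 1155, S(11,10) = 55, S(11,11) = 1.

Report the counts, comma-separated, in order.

r12: T_12,7=7×63987+179487=627396; T_12,8=8×11880+63987=159027; T_12,9=9×1155+11880=22275; T_12,10=10×55+1155=1705; T_12,11=11×1+55=66; T_12,12=12×0+1=1
r13: T_13,8=8×159027+627396=1899612; T_13,9=9×22275+159027=359502; T_13,10=10×1705+22275=39325; T_13,11=11×66+1705=2431; T_13,12=12×1+66=78; T_13,13=13×0+1=1
r14: T_14,9=9×359502+1899612=5135130; T_14,10=10×39325+359502=752752; T_14,11=11×2431+39325=66066; T_14,12=12×78+2431=3367; T_14,13=13×1+78=91
r15: T_15,10=10×752752+5135130=12662650; T_15,11=11×66066+752752=1479478; T_15,12=12×3367+66066=106470; T_15,13=13×91+3367=4550
Read S(15,10) = 12662650, S(15,11) = 1479478, S(15,12) = 106470, S(15,13) = 4550.

12662650, 1479478, 106470, 4550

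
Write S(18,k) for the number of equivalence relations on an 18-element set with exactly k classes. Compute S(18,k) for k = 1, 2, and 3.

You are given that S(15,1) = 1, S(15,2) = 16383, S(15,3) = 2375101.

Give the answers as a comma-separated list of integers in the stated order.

1, 131071, 64439010

row 16: T[16][1]=1·1+0=1  T[16][2]=2·16383+1=32767  T[16][3]=3·2375101+16383=7141686
row 17: T[17][1]=1·1+0=1  T[17][2]=2·32767+1=65535  T[17][3]=3·7141686+32767=21457825
row 18: T[18][1]=1·1+0=1  T[18][2]=2·65535+1=131071  T[18][3]=3·21457825+65535=64439010
Read S(18,1) = 1, S(18,2) = 131071, S(18,3) = 64439010.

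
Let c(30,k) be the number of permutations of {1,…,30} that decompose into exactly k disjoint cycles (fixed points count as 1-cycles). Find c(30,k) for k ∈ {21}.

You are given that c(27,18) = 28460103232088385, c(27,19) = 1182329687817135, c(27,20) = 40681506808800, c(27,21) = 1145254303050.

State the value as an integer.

@28  (28,19):1182329687817135·27+28460103232088385→60383004803151030, (28,20):40681506808800·27+1182329687817135→2280730371654735, (28,21):1145254303050·27+40681506808800→71603372991150
@29  (29,20):2280730371654735·28+60383004803151030→124243455209483610, (29,21):71603372991150·28+2280730371654735→4285624815406935
@30  (30,21):4285624815406935·29+124243455209483610→248526574856284725
Read c(30,21) = 248526574856284725.

248526574856284725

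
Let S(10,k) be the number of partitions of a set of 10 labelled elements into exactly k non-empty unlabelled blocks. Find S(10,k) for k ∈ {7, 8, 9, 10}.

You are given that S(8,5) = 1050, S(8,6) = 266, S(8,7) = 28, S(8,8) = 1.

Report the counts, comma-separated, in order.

5880, 750, 45, 1

[9] T[9,6]:6*266+1050=2646 · T[9,7]:7*28+266=462 · T[9,8]:8*1+28=36 · T[9,9]:9*0+1=1
[10] T[10,7]:7*462+2646=5880 · T[10,8]:8*36+462=750 · T[10,9]:9*1+36=45 · T[10,10]:10*0+1=1
Read S(10,7) = 5880, S(10,8) = 750, S(10,9) = 45, S(10,10) = 1.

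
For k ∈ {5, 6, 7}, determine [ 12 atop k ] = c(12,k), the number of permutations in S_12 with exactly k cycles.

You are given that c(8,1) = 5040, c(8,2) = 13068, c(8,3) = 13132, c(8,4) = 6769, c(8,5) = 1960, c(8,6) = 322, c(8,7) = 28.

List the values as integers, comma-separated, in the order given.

@9  (9,2):13068·8+5040→109584, (9,3):13132·8+13068→118124, (9,4):6769·8+13132→67284, (9,5):1960·8+6769→22449, (9,6):322·8+1960→4536, (9,7):28·8+322→546
@10  (10,3):118124·9+109584→1172700, (10,4):67284·9+118124→723680, (10,5):22449·9+67284→269325, (10,6):4536·9+22449→63273, (10,7):546·9+4536→9450
@11  (11,4):723680·10+1172700→8409500, (11,5):269325·10+723680→3416930, (11,6):63273·10+269325→902055, (11,7):9450·10+63273→157773
@12  (12,5):3416930·11+8409500→45995730, (12,6):902055·11+3416930→13339535, (12,7):157773·11+902055→2637558
Read c(12,5) = 45995730, c(12,6) = 13339535, c(12,7) = 2637558.

45995730, 13339535, 2637558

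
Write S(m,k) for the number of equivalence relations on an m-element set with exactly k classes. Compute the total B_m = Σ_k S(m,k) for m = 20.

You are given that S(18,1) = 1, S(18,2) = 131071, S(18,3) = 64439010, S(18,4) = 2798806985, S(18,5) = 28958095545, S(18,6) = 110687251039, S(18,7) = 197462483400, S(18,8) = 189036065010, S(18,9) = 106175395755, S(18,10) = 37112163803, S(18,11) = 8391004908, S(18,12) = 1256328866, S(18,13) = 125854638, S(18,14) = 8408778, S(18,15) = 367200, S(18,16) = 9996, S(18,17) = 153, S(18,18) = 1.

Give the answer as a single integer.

@19  (19,1):1·1+0→1, (19,2):131071·2+1→262143, (19,3):64439010·3+131071→193448101, (19,4):2798806985·4+64439010→11259666950, (19,5):28958095545·5+2798806985→147589284710, (19,6):110687251039·6+28958095545→693081601779, (19,7):197462483400·7+110687251039→1492924634839, (19,8):189036065010·8+197462483400→1709751003480, (19,9):106175395755·9+189036065010→1144614626805, (19,10):37112163803·10+106175395755→477297033785, (19,11):8391004908·11+37112163803→129413217791, (19,12):1256328866·12+8391004908→23466951300, (19,13):125854638·13+1256328866→2892439160, (19,14):8408778·14+125854638→243577530, (19,15):367200·15+8408778→13916778, (19,16):9996·16+367200→527136, (19,17):153·17+9996→12597, (19,18):1·18+153→171, (19,19):0·19+1→1
@20  (20,1):1·1+0→1, (20,2):262143·2+1→524287, (20,3):193448101·3+262143→580606446, (20,4):11259666950·4+193448101→45232115901, (20,5):147589284710·5+11259666950→749206090500, (20,6):693081601779·6+147589284710→4306078895384, (20,7):1492924634839·7+693081601779→11143554045652, (20,8):1709751003480·8+1492924634839→15170932662679, (20,9):1144614626805·9+1709751003480→12011282644725, (20,10):477297033785·10+1144614626805→5917584964655, (20,11):129413217791·11+477297033785→1900842429486, (20,12):23466951300·12+129413217791→411016633391, (20,13):2892439160·13+23466951300→61068660380, (20,14):243577530·14+2892439160→6302524580, (20,15):13916778·15+243577530→452329200, (20,16):527136·16+13916778→22350954, (20,17):12597·17+527136→741285, (20,18):171·18+12597→15675, (20,19):1·19+171→190, (20,20):0·20+1→1
B_20 = ΣS(20,k) = 1+524287+580606446+45232115901+749206090500+4306078895384+11143554045652+15170932662679+12011282644725+5917584964655+1900842429486+411016633391+61068660380+6302524580+452329200+22350954+741285+15675+190+1 = 51724158235372

51724158235372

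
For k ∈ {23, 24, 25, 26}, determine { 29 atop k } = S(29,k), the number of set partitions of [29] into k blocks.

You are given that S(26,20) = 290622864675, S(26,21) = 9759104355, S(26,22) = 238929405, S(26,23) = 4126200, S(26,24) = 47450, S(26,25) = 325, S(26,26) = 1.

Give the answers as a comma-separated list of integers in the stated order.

r27: T_27,21=21×9759104355+290622864675=495564056130; T_27,22=22×238929405+9759104355=15015551265; T_27,23=23×4126200+238929405=333832005; T_27,24=24×47450+4126200=5265000; T_27,25=25×325+47450=55575; T_27,26=26×1+325=351
r28: T_28,22=22×15015551265+495564056130=825906183960; T_28,23=23×333832005+15015551265=22693687380; T_28,24=24×5265000+333832005=460192005; T_28,25=25×55575+5265000=6654375; T_28,26=26×351+55575=64701
r29: T_29,23=23×22693687380+825906183960=1347860993700; T_29,24=24×460192005+22693687380=33738295500; T_29,25=25×6654375+460192005=626551380; T_29,26=26×64701+6654375=8336601
Read S(29,23) = 1347860993700, S(29,24) = 33738295500, S(29,25) = 626551380, S(29,26) = 8336601.

1347860993700, 33738295500, 626551380, 8336601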